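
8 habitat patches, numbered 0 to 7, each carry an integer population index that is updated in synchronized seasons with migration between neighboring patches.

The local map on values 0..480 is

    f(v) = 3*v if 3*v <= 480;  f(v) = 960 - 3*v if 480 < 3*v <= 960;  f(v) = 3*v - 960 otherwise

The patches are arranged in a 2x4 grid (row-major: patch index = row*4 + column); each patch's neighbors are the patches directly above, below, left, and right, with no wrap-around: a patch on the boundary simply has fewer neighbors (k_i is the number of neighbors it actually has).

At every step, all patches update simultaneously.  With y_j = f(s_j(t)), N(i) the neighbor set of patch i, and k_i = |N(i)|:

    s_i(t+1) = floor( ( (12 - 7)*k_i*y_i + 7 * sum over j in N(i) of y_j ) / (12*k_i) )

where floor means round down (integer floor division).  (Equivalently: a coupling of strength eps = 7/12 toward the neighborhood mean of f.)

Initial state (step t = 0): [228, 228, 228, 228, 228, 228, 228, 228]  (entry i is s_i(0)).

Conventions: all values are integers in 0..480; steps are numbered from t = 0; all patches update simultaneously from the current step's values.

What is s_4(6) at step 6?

Simulating step by step:
t=0: [228, 228, 228, 228, 228, 228, 228, 228]
t=1: [276, 276, 276, 276, 276, 276, 276, 276]
t=2: [132, 132, 132, 132, 132, 132, 132, 132]
t=3: [396, 396, 396, 396, 396, 396, 396, 396]
t=4: [228, 228, 228, 228, 228, 228, 228, 228]
t=5: [276, 276, 276, 276, 276, 276, 276, 276]
t=6: [132, 132, 132, 132, 132, 132, 132, 132]

Answer: s_4(6) = 132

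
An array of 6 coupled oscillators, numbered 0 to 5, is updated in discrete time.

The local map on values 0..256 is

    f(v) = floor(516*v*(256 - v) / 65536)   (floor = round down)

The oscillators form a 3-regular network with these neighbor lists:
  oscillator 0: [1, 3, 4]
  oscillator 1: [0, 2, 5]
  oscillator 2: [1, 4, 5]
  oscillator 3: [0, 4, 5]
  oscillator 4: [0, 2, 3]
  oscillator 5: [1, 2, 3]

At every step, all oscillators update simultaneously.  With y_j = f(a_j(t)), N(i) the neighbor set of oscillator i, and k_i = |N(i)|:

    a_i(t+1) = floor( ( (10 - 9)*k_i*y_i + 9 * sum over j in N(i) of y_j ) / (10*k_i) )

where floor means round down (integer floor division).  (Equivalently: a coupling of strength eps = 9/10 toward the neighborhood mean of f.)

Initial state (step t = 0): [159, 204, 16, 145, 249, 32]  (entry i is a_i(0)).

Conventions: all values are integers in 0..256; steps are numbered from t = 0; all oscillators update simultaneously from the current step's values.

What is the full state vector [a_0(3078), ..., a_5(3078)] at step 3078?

Answer: [128, 128, 128, 128, 128, 128]
Key observation: The state at step 4, [128, 128, 128, 128, 128, 128], reappears at step 6: the system is in a cycle of period 2 from step 4 on.  Therefore the state at step 3078 equals the state at step 4 + ((3078 - 4) mod 2) = 4, which is [128, 128, 128, 128, 128, 128].

Derivation:
t=0: [159, 204, 16, 145, 249, 32]
t=1: [78, 70, 48, 69, 84, 77]
t=2: [105, 98, 104, 109, 97, 95]
t=3: [122, 122, 121, 122, 124, 123]
t=4: [128, 128, 128, 128, 128, 128]
t=5: [129, 129, 129, 129, 129, 129]
t=6: [128, 128, 128, 128, 128, 128]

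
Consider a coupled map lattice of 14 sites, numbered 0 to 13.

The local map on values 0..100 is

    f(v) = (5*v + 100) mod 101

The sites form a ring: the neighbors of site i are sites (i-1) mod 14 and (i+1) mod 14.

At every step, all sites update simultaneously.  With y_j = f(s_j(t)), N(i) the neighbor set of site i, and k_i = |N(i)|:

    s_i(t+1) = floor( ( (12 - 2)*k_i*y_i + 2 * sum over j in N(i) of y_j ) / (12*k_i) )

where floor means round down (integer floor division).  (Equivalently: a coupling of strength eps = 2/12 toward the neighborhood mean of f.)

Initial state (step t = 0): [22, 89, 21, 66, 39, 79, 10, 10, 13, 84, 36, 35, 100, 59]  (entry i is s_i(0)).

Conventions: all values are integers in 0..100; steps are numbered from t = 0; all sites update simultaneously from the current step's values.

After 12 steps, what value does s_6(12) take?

Simulating step by step:
t=0: [22, 89, 21, 66, 39, 79, 10, 10, 13, 84, 36, 35, 100, 59]
t=1: [17, 34, 8, 29, 87, 87, 52, 50, 58, 24, 72, 75, 92, 85]
t=2: [77, 66, 41, 41, 31, 32, 53, 51, 77, 26, 54, 68, 53, 28]
t=3: [72, 28, 4, 6, 49, 57, 60, 55, 74, 35, 61, 40, 57, 43]
t=4: [50, 37, 21, 29, 44, 79, 93, 73, 67, 66, 15, 88, 77, 21]
t=5: [46, 73, 13, 37, 25, 82, 62, 58, 33, 30, 66, 42, 70, 13]
t=6: [32, 58, 65, 76, 26, 6, 12, 78, 63, 47, 26, 11, 44, 59]
t=7: [63, 79, 31, 67, 32, 31, 58, 77, 19, 29, 30, 48, 26, 82]
t=8: [17, 81, 54, 35, 55, 56, 83, 82, 88, 47, 46, 37, 26, 7]
t=9: [72, 12, 61, 72, 72, 71, 15, 7, 32, 31, 32, 73, 33, 37]
t=10: [58, 53, 10, 51, 55, 53, 68, 39, 55, 53, 57, 60, 64, 79]
t=11: [85, 63, 50, 53, 69, 60, 42, 86, 72, 64, 81, 89, 29, 84]
t=12: [18, 14, 45, 59, 47, 84, 16, 26, 50, 18, 4, 36, 40, 17]

Answer: s_6(12) = 16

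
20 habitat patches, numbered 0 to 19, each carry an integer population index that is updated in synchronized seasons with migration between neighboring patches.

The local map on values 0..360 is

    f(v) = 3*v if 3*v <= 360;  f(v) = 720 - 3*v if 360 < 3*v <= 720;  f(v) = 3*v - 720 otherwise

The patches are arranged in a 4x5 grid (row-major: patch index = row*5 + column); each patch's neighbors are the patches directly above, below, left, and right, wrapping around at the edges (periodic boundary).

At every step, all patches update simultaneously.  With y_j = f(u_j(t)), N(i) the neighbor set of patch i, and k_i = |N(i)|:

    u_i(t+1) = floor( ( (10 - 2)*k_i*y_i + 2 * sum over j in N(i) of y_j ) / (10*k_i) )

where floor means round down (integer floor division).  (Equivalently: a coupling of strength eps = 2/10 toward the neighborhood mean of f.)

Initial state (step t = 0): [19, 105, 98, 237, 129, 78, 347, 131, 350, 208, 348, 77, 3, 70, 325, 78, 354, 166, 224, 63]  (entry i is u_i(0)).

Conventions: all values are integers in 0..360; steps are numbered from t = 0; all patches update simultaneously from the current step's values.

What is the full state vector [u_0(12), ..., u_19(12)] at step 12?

Simulating step by step:
t=0: [19, 105, 98, 237, 129, 78, 347, 131, 350, 208, 348, 77, 3, 70, 325, 78, 354, 166, 224, 63]
t=1: [101, 302, 278, 57, 283, 227, 312, 309, 296, 134, 306, 234, 56, 200, 244, 232, 323, 212, 69, 194]
t=2: [261, 192, 123, 167, 149, 82, 195, 198, 175, 271, 163, 55, 155, 123, 48, 63, 214, 104, 191, 129]
t=3: [93, 146, 320, 223, 253, 222, 142, 147, 195, 117, 222, 166, 251, 317, 165, 186, 102, 291, 178, 304]
t=4: [250, 281, 230, 70, 74, 92, 277, 258, 153, 303, 76, 211, 70, 213, 221, 171, 285, 160, 180, 184]
t=5: [65, 113, 55, 202, 207, 248, 115, 73, 235, 192, 213, 103, 191, 100, 78, 193, 140, 219, 178, 167]
t=6: [186, 321, 168, 114, 112, 57, 320, 208, 50, 133, 100, 290, 162, 269, 224, 152, 282, 90, 183, 208]
t=7: [180, 231, 220, 317, 314, 187, 225, 118, 162, 292, 271, 165, 217, 99, 78, 245, 147, 253, 176, 117]
t=8: [165, 49, 80, 220, 223, 150, 74, 303, 239, 167, 106, 204, 100, 274, 232, 57, 238, 61, 199, 313]
t=9: [211, 152, 220, 68, 76, 265, 213, 189, 30, 192, 283, 128, 269, 104, 62, 175, 35, 179, 126, 193]
t=10: [107, 227, 88, 199, 211, 82, 106, 138, 112, 144, 142, 288, 118, 284, 185, 179, 132, 176, 315, 160]
t=11: [284, 92, 244, 144, 118, 257, 291, 308, 311, 272, 272, 179, 321, 159, 179, 205, 287, 211, 214, 225]
t=12: [144, 242, 52, 263, 311, 64, 158, 194, 211, 116, 102, 178, 230, 230, 170, 104, 145, 93, 95, 72]

Answer: [144, 242, 52, 263, 311, 64, 158, 194, 211, 116, 102, 178, 230, 230, 170, 104, 145, 93, 95, 72]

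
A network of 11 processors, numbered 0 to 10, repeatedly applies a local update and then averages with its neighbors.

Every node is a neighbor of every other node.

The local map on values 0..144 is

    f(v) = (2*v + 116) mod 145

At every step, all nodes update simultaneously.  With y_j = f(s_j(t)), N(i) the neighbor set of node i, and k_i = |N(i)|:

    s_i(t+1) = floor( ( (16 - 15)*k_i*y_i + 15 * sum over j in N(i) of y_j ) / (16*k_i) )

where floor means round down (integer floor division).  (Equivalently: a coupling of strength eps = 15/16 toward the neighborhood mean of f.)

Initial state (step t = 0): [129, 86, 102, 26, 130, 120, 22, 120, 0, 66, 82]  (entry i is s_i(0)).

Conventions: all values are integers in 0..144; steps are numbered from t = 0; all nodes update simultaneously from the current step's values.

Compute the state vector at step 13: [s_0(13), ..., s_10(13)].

Simulating step by step:
t=0: [129, 86, 102, 26, 130, 120, 22, 120, 0, 66, 82]
t=1: [78, 76, 80, 80, 78, 79, 80, 79, 77, 78, 77]
t=2: [127, 127, 127, 127, 127, 127, 127, 127, 127, 127, 127]
t=3: [80, 80, 80, 80, 80, 80, 80, 80, 80, 80, 80]
t=4: [131, 131, 131, 131, 131, 131, 131, 131, 131, 131, 131]
t=5: [88, 88, 88, 88, 88, 88, 88, 88, 88, 88, 88]
t=6: [2, 2, 2, 2, 2, 2, 2, 2, 2, 2, 2]
t=7: [120, 120, 120, 120, 120, 120, 120, 120, 120, 120, 120]
t=8: [66, 66, 66, 66, 66, 66, 66, 66, 66, 66, 66]
t=9: [103, 103, 103, 103, 103, 103, 103, 103, 103, 103, 103]
t=10: [32, 32, 32, 32, 32, 32, 32, 32, 32, 32, 32]
t=11: [35, 35, 35, 35, 35, 35, 35, 35, 35, 35, 35]
t=12: [41, 41, 41, 41, 41, 41, 41, 41, 41, 41, 41]
t=13: [53, 53, 53, 53, 53, 53, 53, 53, 53, 53, 53]

Answer: [53, 53, 53, 53, 53, 53, 53, 53, 53, 53, 53]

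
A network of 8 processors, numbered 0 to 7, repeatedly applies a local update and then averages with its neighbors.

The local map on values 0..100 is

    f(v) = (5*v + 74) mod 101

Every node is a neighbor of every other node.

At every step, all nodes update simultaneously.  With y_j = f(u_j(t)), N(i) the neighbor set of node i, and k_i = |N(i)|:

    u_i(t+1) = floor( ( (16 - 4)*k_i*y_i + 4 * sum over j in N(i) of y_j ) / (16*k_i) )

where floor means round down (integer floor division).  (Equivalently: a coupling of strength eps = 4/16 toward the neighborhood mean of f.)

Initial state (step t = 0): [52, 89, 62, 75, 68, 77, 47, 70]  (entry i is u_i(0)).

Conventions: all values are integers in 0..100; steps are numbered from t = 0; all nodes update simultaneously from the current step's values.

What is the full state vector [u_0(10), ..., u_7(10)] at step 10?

Answer: [78, 35, 35, 45, 59, 35, 35, 39]

Derivation:
t=0: [52, 89, 62, 75, 68, 77, 47, 70]
t=1: [31, 19, 67, 41, 16, 48, 13, 23]
t=2: [32, 61, 16, 68, 50, 20, 40, 75]
t=3: [36, 67, 51, 20, 28, 65, 65, 45]
t=4: [53, 19, 34, 68, 24, 84, 84, 85]
t=5: [44, 67, 48, 25, 85, 83, 83, 86]
t=6: [86, 23, 28, 90, 88, 81, 81, 91]
t=7: [85, 77, 22, 27, 20, 67, 67, 31]
t=8: [80, 51, 71, 17, 64, 16, 16, 31]
t=9: [64, 32, 32, 55, 79, 52, 52, 33]
t=10: [78, 35, 35, 45, 59, 35, 35, 39]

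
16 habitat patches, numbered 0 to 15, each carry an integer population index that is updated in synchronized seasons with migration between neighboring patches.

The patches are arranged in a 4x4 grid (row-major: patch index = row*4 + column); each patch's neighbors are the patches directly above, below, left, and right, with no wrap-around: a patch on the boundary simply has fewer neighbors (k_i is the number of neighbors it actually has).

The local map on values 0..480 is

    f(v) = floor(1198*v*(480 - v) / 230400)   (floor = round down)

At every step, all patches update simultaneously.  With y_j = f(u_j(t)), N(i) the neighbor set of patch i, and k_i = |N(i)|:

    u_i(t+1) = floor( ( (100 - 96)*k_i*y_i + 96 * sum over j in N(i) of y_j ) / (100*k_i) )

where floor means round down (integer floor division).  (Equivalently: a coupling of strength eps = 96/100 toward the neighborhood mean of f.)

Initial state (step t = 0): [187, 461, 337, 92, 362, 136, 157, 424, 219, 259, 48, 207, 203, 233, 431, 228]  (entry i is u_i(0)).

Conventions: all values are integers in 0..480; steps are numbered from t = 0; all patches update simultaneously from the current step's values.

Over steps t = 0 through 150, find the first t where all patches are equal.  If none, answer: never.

Answer: never
Key observation: The state at step 5 reappears at step 7 — the system is in a cycle of period 2 from step 5 on.  No step 0..7 is synchronized, and the cycle repeats forever, so no step up to 150 (or ever) has all patches equal.

Derivation:
t=0: [187, 461, 337, 92, 362, 136, 157, 424, 219, 259, 48, 207, 203, 233, 431, 228]  (not all equal)
t=1: [139, 250, 167, 186, 272, 208, 184, 242, 271, 238, 235, 180, 297, 235, 229, 204]  (not all equal)
t=2: [294, 271, 287, 284, 278, 293, 290, 283, 291, 296, 290, 296, 295, 293, 296, 289]  (not all equal)
t=3: [292, 285, 289, 288, 284, 288, 286, 286, 285, 284, 283, 287, 284, 283, 285, 283]  (not all equal)
t=4: [288, 286, 287, 287, 286, 288, 287, 287, 288, 288, 288, 288, 288, 288, 288, 288]  (not all equal)
t=5: [287, 287, 288, 288, 287, 287, 287, 287, 287, 287, 287, 287, 287, 287, 287, 287]  (not all equal)
t=6: [288, 287, 287, 287, 288, 288, 287, 287, 288, 288, 288, 288, 288, 288, 288, 288]  (not all equal)
t=7: [287, 287, 288, 288, 287, 287, 287, 287, 287, 287, 287, 287, 287, 287, 287, 287]  (not all equal)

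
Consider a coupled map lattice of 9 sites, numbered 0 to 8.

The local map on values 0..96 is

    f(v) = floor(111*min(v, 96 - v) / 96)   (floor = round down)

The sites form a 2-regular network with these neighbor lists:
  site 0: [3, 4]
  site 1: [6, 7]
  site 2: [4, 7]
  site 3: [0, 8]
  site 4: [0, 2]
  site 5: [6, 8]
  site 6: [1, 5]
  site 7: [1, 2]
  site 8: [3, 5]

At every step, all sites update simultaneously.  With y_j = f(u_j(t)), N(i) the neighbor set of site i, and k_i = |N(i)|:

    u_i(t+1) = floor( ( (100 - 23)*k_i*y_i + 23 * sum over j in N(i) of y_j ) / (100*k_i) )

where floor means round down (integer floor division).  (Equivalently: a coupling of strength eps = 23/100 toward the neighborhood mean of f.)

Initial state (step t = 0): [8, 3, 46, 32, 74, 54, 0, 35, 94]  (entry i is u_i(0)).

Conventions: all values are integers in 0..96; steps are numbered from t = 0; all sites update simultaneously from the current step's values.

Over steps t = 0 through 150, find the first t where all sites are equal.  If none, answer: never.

Simulating step by step:
t=0: [8, 3, 46, 32, 74, 54, 0, 35, 94]  (not all equal)
t=1: [14, 6, 48, 29, 26, 37, 5, 37, 11]  (not all equal)
t=2: [19, 10, 50, 28, 31, 34, 9, 39, 17]  (not all equal)
t=3: [23, 14, 50, 29, 35, 33, 13, 42, 22]  (not all equal)
t=4: [28, 19, 50, 31, 39, 33, 17, 44, 27]  (not all equal)
t=5: [33, 24, 51, 34, 44, 35, 21, 47, 32]  (not all equal)
t=6: [39, 29, 52, 38, 48, 37, 26, 50, 37]  (not all equal)
t=7: [45, 34, 50, 43, 53, 40, 31, 50, 42]  (not all equal)
t=8: [51, 40, 52, 49, 49, 44, 36, 51, 47]  (not all equal)
t=9: [52, 46, 50, 53, 53, 49, 42, 51, 53]  (not all equal)
t=10: [49, 52, 52, 49, 49, 52, 49, 52, 49]  (not all equal)
t=11: [54, 50, 50, 54, 53, 50, 53, 50, 53]  (not all equal)
t=12: [48, 52, 52, 48, 49, 52, 49, 53, 49]  (not all equal)
t=13: [54, 50, 50, 54, 53, 50, 53, 49, 53]  (not all equal)
t=14: [48, 52, 52, 48, 49, 52, 49, 53, 49]  (not all equal)

Answer: never
Key observation: The state at step 12 reappears at step 14 — the system is in a cycle of period 2 from step 12 on.  No step 0..14 is synchronized, and the cycle repeats forever, so no step up to 150 (or ever) has all sites equal.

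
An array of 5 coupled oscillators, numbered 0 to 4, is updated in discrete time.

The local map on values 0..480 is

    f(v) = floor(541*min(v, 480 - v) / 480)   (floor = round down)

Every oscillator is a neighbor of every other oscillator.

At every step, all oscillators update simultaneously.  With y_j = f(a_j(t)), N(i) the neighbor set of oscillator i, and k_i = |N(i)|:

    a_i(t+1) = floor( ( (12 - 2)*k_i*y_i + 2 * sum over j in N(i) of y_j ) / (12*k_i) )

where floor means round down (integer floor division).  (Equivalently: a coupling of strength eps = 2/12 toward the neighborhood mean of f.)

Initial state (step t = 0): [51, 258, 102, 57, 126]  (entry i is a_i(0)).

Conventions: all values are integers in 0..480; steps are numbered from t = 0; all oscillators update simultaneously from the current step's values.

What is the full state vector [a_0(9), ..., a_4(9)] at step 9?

Answer: [262, 254, 243, 260, 251]

Derivation:
t=0: [51, 258, 102, 57, 126]
t=1: [71, 224, 116, 76, 138]
t=2: [92, 228, 132, 96, 151]
t=3: [114, 235, 149, 118, 167]
t=4: [137, 245, 168, 141, 185]
t=5: [162, 249, 190, 165, 205]
t=6: [188, 250, 214, 191, 227]
t=7: [216, 254, 240, 219, 251]
t=8: [245, 254, 266, 247, 257]
t=9: [262, 254, 243, 260, 251]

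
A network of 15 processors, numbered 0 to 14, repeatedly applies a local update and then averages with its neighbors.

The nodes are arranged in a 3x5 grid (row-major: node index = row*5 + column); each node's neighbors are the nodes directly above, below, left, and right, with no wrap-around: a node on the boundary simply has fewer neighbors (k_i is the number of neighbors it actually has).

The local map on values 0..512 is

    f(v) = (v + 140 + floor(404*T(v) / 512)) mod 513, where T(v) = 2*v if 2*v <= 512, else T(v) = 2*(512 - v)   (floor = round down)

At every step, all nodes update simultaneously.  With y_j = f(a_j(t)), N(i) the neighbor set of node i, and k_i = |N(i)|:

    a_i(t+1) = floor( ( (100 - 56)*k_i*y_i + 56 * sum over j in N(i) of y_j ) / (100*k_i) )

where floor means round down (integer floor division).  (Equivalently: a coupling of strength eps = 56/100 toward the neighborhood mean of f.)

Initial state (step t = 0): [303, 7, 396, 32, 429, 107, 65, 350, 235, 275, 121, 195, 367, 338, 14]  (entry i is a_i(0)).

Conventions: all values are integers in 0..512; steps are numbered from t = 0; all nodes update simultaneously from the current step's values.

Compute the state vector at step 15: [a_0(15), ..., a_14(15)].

Answer: [258, 284, 224, 220, 336, 359, 375, 242, 129, 330, 312, 355, 279, 175, 277]

Derivation:
t=0: [303, 7, 396, 32, 429, 107, 65, 350, 235, 275, 121, 195, 367, 338, 14]
t=1: [274, 213, 204, 214, 221, 372, 265, 237, 237, 232, 350, 239, 209, 222, 221]
t=2: [232, 209, 177, 187, 199, 243, 246, 221, 222, 216, 231, 233, 199, 199, 204]
t=3: [216, 178, 124, 126, 143, 243, 232, 181, 175, 172, 232, 216, 166, 153, 157]
t=4: [175, 199, 321, 399, 373, 229, 184, 155, 125, 145, 221, 174, 79, 39, 39]
t=5: [134, 141, 178, 263, 153, 165, 108, 173, 269, 171, 168, 152, 214, 300, 172]
t=6: [368, 405, 197, 195, 106, 202, 274, 166, 218, 98, 46, 130, 144, 213, 122]
t=7: [194, 205, 130, 194, 327, 205, 244, 179, 188, 369, 287, 404, 356, 292, 358]
t=8: [142, 228, 278, 211, 205, 189, 196, 188, 147, 206, 218, 229, 204, 223, 236]
t=9: [314, 264, 212, 155, 160, 204, 149, 127, 91, 143, 175, 183, 165, 161, 203]
t=10: [232, 205, 220, 120, 166, 130, 144, 290, 310, 328, 104, 69, 136, 126, 220]
t=11: [275, 241, 247, 291, 218, 422, 394, 320, 311, 201, 401, 402, 411, 379, 283]
t=12: [244, 248, 258, 249, 198, 212, 215, 239, 234, 197, 199, 202, 211, 229, 220]
t=13: [235, 251, 270, 239, 172, 183, 195, 228, 221, 163, 151, 156, 188, 206, 183]
t=14: [206, 239, 258, 208, 112, 113, 142, 194, 178, 88, 42, 60, 123, 145, 100]
t=15: [258, 284, 224, 220, 336, 359, 375, 242, 129, 330, 312, 355, 279, 175, 277]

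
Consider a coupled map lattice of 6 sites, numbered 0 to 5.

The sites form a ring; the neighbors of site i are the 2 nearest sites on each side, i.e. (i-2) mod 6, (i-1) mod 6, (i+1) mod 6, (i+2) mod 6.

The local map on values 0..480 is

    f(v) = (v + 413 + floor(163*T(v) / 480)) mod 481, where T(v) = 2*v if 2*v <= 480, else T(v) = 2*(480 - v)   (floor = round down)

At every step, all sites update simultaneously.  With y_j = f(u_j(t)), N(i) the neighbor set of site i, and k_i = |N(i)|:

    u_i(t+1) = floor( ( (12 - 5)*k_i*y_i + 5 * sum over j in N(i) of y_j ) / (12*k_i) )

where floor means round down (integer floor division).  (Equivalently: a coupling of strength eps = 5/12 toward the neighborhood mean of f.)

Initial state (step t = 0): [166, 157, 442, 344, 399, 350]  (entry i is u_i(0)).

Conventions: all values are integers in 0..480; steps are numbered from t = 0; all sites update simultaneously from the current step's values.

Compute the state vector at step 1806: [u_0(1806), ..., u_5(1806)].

Simulating step by step:
t=0: [166, 157, 442, 344, 399, 350]
t=1: [263, 254, 353, 355, 365, 336]
t=2: [350, 348, 365, 367, 369, 361]
t=3: [371, 370, 373, 374, 374, 372]
t=4: [376, 376, 376, 376, 377, 376]
t=5: [378, 378, 378, 378, 378, 378]
t=6: [379, 379, 379, 379, 379, 379]
t=7: [379, 379, 379, 379, 379, 379]

Answer: [379, 379, 379, 379, 379, 379]
Key observation: The state at step 6, [379, 379, 379, 379, 379, 379], reappears at step 7: the system is in a cycle of period 1 from step 6 on.  Therefore the state at step 1806 equals the state at step 6 + ((1806 - 6) mod 1) = 6, which is [379, 379, 379, 379, 379, 379].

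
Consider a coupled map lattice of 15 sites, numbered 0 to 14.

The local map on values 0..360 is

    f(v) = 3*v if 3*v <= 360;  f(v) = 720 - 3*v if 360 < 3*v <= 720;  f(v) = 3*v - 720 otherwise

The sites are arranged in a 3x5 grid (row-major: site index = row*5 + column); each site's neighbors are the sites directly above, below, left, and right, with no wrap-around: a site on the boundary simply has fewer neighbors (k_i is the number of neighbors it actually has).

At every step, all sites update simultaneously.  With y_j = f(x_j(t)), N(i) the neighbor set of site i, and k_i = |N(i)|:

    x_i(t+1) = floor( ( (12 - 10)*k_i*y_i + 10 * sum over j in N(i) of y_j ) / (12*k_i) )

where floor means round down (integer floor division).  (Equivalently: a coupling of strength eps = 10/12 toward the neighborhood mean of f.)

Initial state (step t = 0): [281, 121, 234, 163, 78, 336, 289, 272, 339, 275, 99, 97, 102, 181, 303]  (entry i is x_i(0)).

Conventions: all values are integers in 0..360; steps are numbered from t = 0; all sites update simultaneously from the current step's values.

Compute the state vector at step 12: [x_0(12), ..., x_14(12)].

Answer: [131, 178, 283, 274, 311, 127, 166, 254, 285, 223, 72, 160, 212, 208, 228]

Derivation:
t=0: [281, 121, 234, 163, 78, 336, 289, 272, 339, 275, 99, 97, 102, 181, 303]
t=1: [289, 139, 193, 191, 179, 205, 239, 176, 176, 217, 290, 256, 207, 249, 149]
t=2: [194, 131, 201, 167, 120, 100, 135, 122, 122, 191, 88, 78, 90, 161, 85]
t=3: [284, 212, 269, 267, 212, 249, 305, 279, 258, 293, 266, 274, 274, 283, 202]
t=4: [68, 129, 92, 76, 114, 117, 101, 110, 110, 96, 66, 121, 113, 96, 139]
t=5: [319, 273, 293, 301, 272, 254, 336, 315, 291, 318, 328, 292, 327, 318, 290]
t=6: [98, 206, 167, 143, 189, 226, 156, 216, 208, 149, 126, 251, 214, 195, 220]
t=7: [109, 229, 165, 178, 260, 253, 93, 146, 176, 131, 88, 192, 79, 87, 180]
t=8: [84, 236, 176, 163, 223, 248, 150, 241, 252, 174, 120, 240, 230, 212, 275]
t=9: [57, 200, 100, 116, 187, 249, 53, 110, 113, 86, 70, 183, 29, 61, 135]
t=10: [89, 195, 271, 279, 279, 154, 161, 239, 289, 268, 117, 155, 204, 236, 236]
t=11: [208, 188, 86, 118, 103, 280, 175, 122, 69, 90, 272, 235, 93, 76, 42]
t=12: [131, 178, 283, 274, 311, 127, 166, 254, 285, 223, 72, 160, 212, 208, 228]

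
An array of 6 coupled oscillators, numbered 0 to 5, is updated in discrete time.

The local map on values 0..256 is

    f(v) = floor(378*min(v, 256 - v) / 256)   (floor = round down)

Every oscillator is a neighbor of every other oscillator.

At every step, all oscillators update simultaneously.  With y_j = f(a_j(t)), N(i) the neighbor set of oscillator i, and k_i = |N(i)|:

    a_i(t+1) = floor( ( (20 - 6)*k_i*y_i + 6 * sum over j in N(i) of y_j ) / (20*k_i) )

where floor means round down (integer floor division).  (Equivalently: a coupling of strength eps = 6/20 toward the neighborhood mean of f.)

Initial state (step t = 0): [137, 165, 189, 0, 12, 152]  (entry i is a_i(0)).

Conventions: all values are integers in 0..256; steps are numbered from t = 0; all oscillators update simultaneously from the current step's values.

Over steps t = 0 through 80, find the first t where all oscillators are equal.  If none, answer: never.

Simulating step by step:
t=0: [137, 165, 189, 0, 12, 152]  (not all equal)
t=1: [146, 120, 97, 34, 45, 132]  (not all equal)
t=2: [150, 160, 138, 78, 89, 163]  (not all equal)
t=3: [151, 141, 162, 124, 135, 138]  (not all equal)
t=4: [159, 167, 148, 176, 173, 171]  (not all equal)
t=5: [139, 131, 149, 123, 125, 127]  (not all equal)
t=6: [173, 181, 164, 179, 181, 183]  (not all equal)
t=7: [119, 112, 128, 114, 112, 110]  (not all equal)
t=8: [173, 167, 182, 168, 167, 165]  (not all equal)
t=9: [123, 129, 115, 127, 129, 131]  (not all equal)
t=10: [181, 185, 173, 185, 185, 183]  (not all equal)
t=11: [109, 105, 117, 105, 105, 107]  (not all equal)
t=12: [159, 156, 167, 156, 156, 157]  (not all equal)
t=13: [143, 145, 135, 145, 145, 145]  (not all equal)
t=14: [166, 164, 173, 164, 164, 164]  (not all equal)
t=15: [132, 134, 125, 134, 134, 134]  (not all equal)
t=16: [182, 180, 182, 180, 180, 180]  (not all equal)
t=17: [109, 111, 109, 111, 111, 111]  (not all equal)
t=18: [160, 162, 160, 162, 162, 162]  (not all equal)
t=19: [140, 138, 140, 138, 138, 138]  (not all equal)
t=20: [171, 173, 171, 173, 173, 173]  (not all equal)
t=21: [124, 122, 124, 122, 122, 122]  (not all equal)
t=22: [182, 180, 182, 180, 180, 180]  (not all equal)

Answer: never
Key observation: The state at step 16 reappears at step 22 — the system is in a cycle of period 6 from step 16 on.  No step 0..22 is synchronized, and the cycle repeats forever, so no step up to 80 (or ever) has all oscillators equal.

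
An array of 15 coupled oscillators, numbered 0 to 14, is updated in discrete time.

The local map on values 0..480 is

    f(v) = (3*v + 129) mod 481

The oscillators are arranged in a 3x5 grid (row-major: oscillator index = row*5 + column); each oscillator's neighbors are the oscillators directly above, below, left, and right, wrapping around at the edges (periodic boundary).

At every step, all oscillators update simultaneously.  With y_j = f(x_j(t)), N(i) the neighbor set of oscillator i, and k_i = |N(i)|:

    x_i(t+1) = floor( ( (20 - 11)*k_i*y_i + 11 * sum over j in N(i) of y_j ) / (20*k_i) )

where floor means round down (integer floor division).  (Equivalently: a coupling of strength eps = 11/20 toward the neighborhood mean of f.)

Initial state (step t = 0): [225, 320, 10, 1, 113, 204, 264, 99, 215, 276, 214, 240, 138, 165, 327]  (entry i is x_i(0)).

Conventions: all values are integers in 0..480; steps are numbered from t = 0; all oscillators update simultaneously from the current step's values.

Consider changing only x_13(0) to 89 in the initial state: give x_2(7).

Simulating step by step:
t=0: [225, 320, 10, 1, 113, 204, 264, 99, 215, 276, 214, 240, 138, 89, 327]
t=1: [302, 234, 174, 240, 358, 327, 360, 322, 328, 374, 281, 291, 213, 265, 290]
t=2: [135, 230, 232, 303, 213, 151, 203, 177, 237, 209, 45, 140, 237, 315, 151]
t=3: [159, 251, 285, 185, 198, 162, 209, 261, 249, 240, 163, 198, 258, 173, 174]
t=4: [181, 271, 210, 204, 227, 184, 289, 347, 338, 294, 153, 278, 308, 238, 202]
t=5: [236, 276, 265, 275, 251, 142, 134, 173, 202, 154, 136, 95, 157, 270, 230]
t=6: [298, 387, 369, 426, 356, 111, 178, 194, 280, 196, 187, 282, 257, 368, 293]
t=7: [197, 220, 318, 308, 214, 302, 223, 224, 165, 209, 174, 162, 296, 248, 151]

Answer: x_2(7) = 318
Key observation: This trace re-runs the system from the modified initial state.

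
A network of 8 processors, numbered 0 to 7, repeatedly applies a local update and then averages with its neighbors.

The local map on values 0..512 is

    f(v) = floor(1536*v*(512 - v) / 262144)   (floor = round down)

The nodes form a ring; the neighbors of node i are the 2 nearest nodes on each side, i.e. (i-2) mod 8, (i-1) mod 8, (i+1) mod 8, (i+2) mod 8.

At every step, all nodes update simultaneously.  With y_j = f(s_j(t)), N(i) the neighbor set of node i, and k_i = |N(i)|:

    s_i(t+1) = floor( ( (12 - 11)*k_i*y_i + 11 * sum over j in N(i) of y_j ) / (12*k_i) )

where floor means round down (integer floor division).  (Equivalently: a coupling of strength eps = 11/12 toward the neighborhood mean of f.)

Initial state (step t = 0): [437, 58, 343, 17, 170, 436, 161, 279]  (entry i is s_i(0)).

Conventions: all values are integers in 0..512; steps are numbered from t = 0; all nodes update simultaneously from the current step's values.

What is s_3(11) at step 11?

Answer: s_3(11) = 311

Derivation:
t=0: [437, 58, 343, 17, 170, 436, 161, 279]
t=1: [291, 232, 196, 239, 237, 268, 281, 231]
t=2: [375, 375, 378, 376, 377, 380, 380, 379]
t=3: [296, 298, 299, 297, 295, 295, 296, 296]
t=4: [373, 373, 373, 374, 374, 374, 374, 374]
t=5: [302, 302, 302, 302, 302, 302, 302, 302]
t=6: [371, 371, 371, 371, 371, 371, 371, 371]
t=7: [306, 306, 306, 306, 306, 306, 306, 306]
t=8: [369, 369, 369, 369, 369, 369, 369, 369]
t=9: [309, 309, 309, 309, 309, 309, 309, 309]
t=10: [367, 367, 367, 367, 367, 367, 367, 367]
t=11: [311, 311, 311, 311, 311, 311, 311, 311]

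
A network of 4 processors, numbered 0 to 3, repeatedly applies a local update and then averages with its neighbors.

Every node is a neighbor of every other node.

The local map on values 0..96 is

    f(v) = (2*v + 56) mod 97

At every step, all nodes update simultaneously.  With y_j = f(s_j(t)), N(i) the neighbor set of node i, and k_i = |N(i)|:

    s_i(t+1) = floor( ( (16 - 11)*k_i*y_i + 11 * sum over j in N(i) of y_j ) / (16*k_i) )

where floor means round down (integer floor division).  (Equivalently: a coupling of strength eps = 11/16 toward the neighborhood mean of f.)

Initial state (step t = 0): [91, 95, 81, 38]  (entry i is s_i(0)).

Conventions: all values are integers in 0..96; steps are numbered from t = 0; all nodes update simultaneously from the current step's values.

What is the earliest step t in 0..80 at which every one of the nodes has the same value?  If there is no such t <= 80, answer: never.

Answer: 2
Key observation: Synchronization is absorbing here: once all nodes are equal they stay equal, and step 2 is the first all-equal step.

Derivation:
t=0: [91, 95, 81, 38]  (not all equal)
t=1: [39, 39, 37, 38]  (not all equal)
t=2: [35, 35, 35, 35]  (all equal)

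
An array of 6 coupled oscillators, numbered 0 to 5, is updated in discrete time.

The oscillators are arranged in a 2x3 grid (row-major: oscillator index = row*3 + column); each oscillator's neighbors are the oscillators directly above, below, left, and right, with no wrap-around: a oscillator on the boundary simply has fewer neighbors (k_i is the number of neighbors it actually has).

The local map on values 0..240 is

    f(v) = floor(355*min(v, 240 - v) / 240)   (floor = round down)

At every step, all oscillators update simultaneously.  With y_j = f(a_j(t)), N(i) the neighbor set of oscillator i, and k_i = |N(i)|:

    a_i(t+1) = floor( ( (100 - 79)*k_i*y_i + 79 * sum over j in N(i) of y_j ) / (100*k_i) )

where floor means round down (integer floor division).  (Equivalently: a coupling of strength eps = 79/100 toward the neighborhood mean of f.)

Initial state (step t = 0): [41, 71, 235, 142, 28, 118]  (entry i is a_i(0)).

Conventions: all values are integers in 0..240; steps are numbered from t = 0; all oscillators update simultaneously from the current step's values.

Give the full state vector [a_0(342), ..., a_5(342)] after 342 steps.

Answer: [143, 143, 143, 143, 143, 143]
Key observation: The state at step 21, [143, 143, 143, 143, 143, 143], reappears at step 22: the system is in a cycle of period 1 from step 21 on.  Therefore the state at step 342 equals the state at step 21 + ((342 - 21) mod 1) = 21, which is [143, 143, 143, 143, 143, 143].

Derivation:
t=0: [41, 71, 235, 142, 28, 118]
t=1: [110, 50, 111, 70, 120, 55]
t=2: [103, 147, 95, 155, 104, 151]
t=3: [135, 145, 135, 146, 135, 143]
t=4: [142, 151, 144, 151, 143, 152]
t=5: [133, 140, 132, 140, 133, 139]
t=6: [149, 155, 150, 155, 149, 156]
t=7: [126, 131, 126, 132, 126, 131]
t=8: [161, 166, 162, 166, 161, 166]
t=9: [110, 114, 110, 114, 110, 114]
t=10: [166, 163, 166, 163, 166, 163]
t=11: [112, 109, 112, 109, 112, 109]
t=12: [161, 164, 161, 164, 161, 164]
t=13: [112, 115, 112, 115, 112, 115]
t=14: [168, 166, 168, 166, 168, 166]
t=15: [108, 106, 108, 106, 108, 106]
t=16: [156, 158, 156, 158, 156, 158]
t=17: [121, 123, 121, 123, 121, 123]
t=18: [173, 175, 173, 175, 173, 175]
t=19: [96, 98, 96, 98, 96, 98]
t=20: [143, 142, 143, 142, 143, 142]
t=21: [143, 143, 143, 143, 143, 143]
t=22: [143, 143, 143, 143, 143, 143]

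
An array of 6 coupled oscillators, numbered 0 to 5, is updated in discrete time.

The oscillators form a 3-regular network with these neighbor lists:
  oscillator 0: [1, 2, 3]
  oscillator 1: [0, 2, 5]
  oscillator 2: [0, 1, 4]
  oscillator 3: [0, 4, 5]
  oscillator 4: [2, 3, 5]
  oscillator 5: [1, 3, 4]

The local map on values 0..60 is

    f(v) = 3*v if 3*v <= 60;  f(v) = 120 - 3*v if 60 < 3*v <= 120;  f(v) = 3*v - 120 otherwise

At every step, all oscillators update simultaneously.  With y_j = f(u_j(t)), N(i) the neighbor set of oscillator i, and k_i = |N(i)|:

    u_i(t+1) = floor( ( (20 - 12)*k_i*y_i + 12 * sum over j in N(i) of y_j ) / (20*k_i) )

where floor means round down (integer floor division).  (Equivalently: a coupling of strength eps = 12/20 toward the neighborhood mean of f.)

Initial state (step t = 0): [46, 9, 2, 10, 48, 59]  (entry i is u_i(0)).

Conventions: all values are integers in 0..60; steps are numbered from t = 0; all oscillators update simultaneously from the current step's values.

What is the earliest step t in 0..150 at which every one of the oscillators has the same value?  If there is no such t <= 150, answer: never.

Answer: 20
Key observation: Synchronization is absorbing here: once all oscillators are equal they stay equal, and step 20 is the first all-equal step.

Derivation:
t=0: [46, 9, 2, 10, 48, 59]  (not all equal)
t=1: [19, 27, 16, 31, 28, 39]  (not all equal)
t=2: [45, 37, 45, 30, 30, 21]  (not all equal)
t=3: [16, 21, 16, 32, 32, 36]  (not all equal)
t=4: [45, 44, 45, 26, 26, 25]  (not all equal)
t=5: [19, 19, 19, 37, 37, 37]  (not all equal)
t=6: [47, 47, 47, 18, 18, 18]  (not all equal)
t=7: [27, 27, 27, 47, 47, 47]  (not all equal)
t=8: [35, 35, 35, 24, 24, 24]  (not all equal)
t=9: [21, 21, 21, 41, 41, 41]  (not all equal)
t=10: [46, 46, 46, 13, 13, 13]  (not all equal)
t=11: [22, 22, 22, 34, 34, 34]  (not all equal)
t=12: [46, 46, 46, 25, 25, 25]  (not all equal)
t=13: [23, 23, 23, 39, 39, 39]  (not all equal)
t=14: [41, 41, 41, 12, 12, 12]  (not all equal)
t=15: [9, 9, 9, 29, 29, 29]  (not all equal)
t=16: [28, 28, 28, 31, 31, 31]  (not all equal)
t=17: [34, 34, 34, 28, 28, 28]  (not all equal)
t=18: [21, 21, 21, 32, 32, 32]  (not all equal)
t=19: [50, 50, 50, 30, 30, 30]  (not all equal)
t=20: [30, 30, 30, 30, 30, 30]  (all equal)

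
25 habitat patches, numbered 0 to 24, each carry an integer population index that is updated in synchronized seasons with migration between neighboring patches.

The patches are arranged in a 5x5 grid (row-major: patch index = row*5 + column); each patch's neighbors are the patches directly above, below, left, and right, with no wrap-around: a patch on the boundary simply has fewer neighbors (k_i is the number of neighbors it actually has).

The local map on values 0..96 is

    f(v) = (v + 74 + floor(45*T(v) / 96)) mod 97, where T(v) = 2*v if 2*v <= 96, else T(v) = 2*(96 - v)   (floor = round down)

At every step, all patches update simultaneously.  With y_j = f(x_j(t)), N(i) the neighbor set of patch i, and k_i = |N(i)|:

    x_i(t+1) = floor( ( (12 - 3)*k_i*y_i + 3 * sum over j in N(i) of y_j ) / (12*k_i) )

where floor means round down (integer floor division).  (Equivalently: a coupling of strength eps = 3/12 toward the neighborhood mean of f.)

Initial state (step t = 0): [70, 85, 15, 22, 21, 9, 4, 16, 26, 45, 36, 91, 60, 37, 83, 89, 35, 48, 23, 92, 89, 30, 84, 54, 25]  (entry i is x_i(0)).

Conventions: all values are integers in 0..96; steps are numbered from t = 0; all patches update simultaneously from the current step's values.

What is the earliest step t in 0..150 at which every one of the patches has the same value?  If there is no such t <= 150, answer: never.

Simulating step by step:
t=0: [70, 85, 15, 22, 21, 9, 4, 16, 26, 45, 36, 91, 60, 37, 83, 89, 35, 48, 23, 92, 89, 30, 84, 54, 25]  (not all equal)
t=1: [73, 67, 12, 18, 23, 84, 75, 17, 28, 57, 54, 69, 64, 47, 69, 67, 48, 65, 32, 63, 67, 41, 68, 62, 36]  (not all equal)
t=2: [71, 65, 7, 12, 25, 71, 67, 17, 33, 62, 70, 70, 66, 64, 70, 70, 69, 68, 46, 65, 69, 59, 69, 65, 52]  (not all equal)
t=3: [71, 72, 71, 12, 27, 71, 67, 23, 39, 63, 71, 71, 67, 68, 70, 71, 70, 70, 67, 70, 70, 70, 70, 70, 70]  (not all equal)
t=4: [71, 71, 60, 12, 30, 71, 67, 32, 49, 65, 71, 71, 67, 69, 70, 71, 71, 71, 71, 71, 71, 71, 71, 71, 71]  (not all equal)
t=5: [71, 70, 61, 14, 35, 71, 69, 46, 63, 67, 71, 71, 69, 70, 71, 71, 71, 71, 71, 71, 71, 71, 71, 71, 71]  (not all equal)
t=6: [71, 70, 64, 18, 42, 71, 70, 67, 65, 68, 71, 71, 70, 70, 71, 71, 71, 71, 71, 71, 71, 71, 71, 71, 71]  (not all equal)
t=7: [71, 71, 66, 24, 53, 71, 71, 71, 67, 69, 71, 71, 71, 71, 71, 71, 71, 71, 71, 71, 71, 71, 71, 71, 71]  (not all equal)
t=8: [71, 71, 67, 34, 64, 71, 71, 71, 68, 70, 71, 71, 71, 71, 71, 71, 71, 71, 71, 71, 71, 71, 71, 71, 71]  (not all equal)
t=9: [71, 71, 68, 49, 67, 71, 71, 71, 69, 71, 71, 71, 71, 71, 71, 71, 71, 71, 71, 71, 71, 71, 71, 71, 71]  (not all equal)
t=10: [71, 71, 70, 70, 70, 71, 71, 71, 70, 71, 71, 71, 71, 71, 71, 71, 71, 71, 71, 71, 71, 71, 71, 71, 71]  (not all equal)
t=11: [71, 71, 71, 71, 71, 71, 71, 71, 71, 71, 71, 71, 71, 71, 71, 71, 71, 71, 71, 71, 71, 71, 71, 71, 71]  (all equal)

Answer: 11
Key observation: Synchronization is absorbing here: once all patches are equal they stay equal, and step 11 is the first all-equal step.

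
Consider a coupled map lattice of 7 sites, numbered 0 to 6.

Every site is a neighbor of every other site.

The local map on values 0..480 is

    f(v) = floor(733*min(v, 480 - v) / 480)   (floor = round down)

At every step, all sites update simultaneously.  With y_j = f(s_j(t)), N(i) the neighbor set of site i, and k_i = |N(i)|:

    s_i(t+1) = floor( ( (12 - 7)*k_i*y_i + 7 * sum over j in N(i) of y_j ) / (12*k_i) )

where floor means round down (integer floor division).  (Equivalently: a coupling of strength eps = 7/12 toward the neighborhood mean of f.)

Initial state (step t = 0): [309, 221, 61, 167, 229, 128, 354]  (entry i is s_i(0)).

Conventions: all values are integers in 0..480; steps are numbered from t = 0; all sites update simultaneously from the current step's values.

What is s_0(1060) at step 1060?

Answer: s_0(1060) = 290
Key observation: The state at step 10, [290, 290, 290, 290, 290, 290, 290], reappears at step 11: the system is in a cycle of period 1 from step 10 on.  Therefore the state at step 1060 equals the state at step 10 + ((1060 - 10) mod 1) = 10, which is [290, 290, 290, 290, 290, 290, 290].

Derivation:
t=0: [309, 221, 61, 167, 229, 128, 354]
t=1: [246, 271, 193, 244, 275, 225, 224]
t=2: [340, 328, 320, 341, 326, 335, 335]
t=3: [221, 227, 231, 221, 228, 224, 224]
t=4: [341, 344, 346, 341, 344, 342, 342]
t=5: [209, 208, 207, 209, 208, 209, 209]
t=6: [318, 317, 317, 318, 317, 318, 318]
t=7: [247, 247, 247, 247, 247, 247, 247]
t=8: [355, 355, 355, 355, 355, 355, 355]
t=9: [190, 190, 190, 190, 190, 190, 190]
t=10: [290, 290, 290, 290, 290, 290, 290]
t=11: [290, 290, 290, 290, 290, 290, 290]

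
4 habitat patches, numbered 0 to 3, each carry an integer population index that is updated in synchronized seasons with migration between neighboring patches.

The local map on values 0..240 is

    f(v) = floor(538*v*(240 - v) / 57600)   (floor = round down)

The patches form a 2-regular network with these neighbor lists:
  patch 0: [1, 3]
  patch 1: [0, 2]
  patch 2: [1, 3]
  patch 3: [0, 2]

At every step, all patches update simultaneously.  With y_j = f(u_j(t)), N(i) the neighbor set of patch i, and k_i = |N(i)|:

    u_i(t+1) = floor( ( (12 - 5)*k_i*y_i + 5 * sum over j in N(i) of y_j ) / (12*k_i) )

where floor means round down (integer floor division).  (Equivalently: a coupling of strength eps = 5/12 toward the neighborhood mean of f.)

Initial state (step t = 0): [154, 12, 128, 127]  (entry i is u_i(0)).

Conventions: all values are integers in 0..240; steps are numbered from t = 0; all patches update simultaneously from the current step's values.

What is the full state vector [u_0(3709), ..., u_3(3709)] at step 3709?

Simulating step by step:
t=0: [154, 12, 128, 127]
t=1: [104, 67, 110, 131]
t=2: [127, 118, 127, 132]
t=3: [133, 134, 133, 133]
t=4: [132, 132, 132, 132]
t=5: [133, 133, 133, 133]
t=6: [132, 132, 132, 132]

Answer: [133, 133, 133, 133]
Key observation: The state at step 4, [132, 132, 132, 132], reappears at step 6: the system is in a cycle of period 2 from step 4 on.  Therefore the state at step 3709 equals the state at step 4 + ((3709 - 4) mod 2) = 5, which is [133, 133, 133, 133].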